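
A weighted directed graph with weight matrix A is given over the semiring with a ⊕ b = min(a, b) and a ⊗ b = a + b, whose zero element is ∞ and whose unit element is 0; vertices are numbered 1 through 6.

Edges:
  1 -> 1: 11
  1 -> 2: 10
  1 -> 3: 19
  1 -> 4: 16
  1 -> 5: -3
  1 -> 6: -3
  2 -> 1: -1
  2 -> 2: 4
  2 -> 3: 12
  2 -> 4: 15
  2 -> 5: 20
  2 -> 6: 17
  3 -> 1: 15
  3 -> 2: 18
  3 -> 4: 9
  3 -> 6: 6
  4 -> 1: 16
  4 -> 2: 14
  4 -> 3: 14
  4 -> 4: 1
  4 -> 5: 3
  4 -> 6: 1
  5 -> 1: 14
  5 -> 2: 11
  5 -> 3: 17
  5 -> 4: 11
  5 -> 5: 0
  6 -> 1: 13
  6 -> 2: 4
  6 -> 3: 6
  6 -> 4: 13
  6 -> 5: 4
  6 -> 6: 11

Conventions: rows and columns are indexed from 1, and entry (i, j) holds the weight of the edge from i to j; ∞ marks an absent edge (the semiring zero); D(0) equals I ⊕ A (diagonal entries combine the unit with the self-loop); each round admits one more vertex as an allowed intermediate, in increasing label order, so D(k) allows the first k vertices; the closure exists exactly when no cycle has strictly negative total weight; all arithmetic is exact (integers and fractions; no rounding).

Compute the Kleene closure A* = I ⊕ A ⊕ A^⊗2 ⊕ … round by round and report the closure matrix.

D(0):
  [0, 10, 19, 16, -3, -3]
  [-1, 0, 12, 15, 20, 17]
  [15, 18, 0, 9, ∞, 6]
  [16, 14, 14, 0, 3, 1]
  [14, 11, 17, 11, 0, ∞]
  [13, 4, 6, 13, 4, 0]
D(1):
  [0, 10, 19, 16, -3, -3]
  [-1, 0, 12, 15, -4, -4]
  [15, 18, 0, 9, 12, 6]
  [16, 14, 14, 0, 3, 1]
  [14, 11, 17, 11, 0, 11]
  [13, 4, 6, 13, 4, 0]
D(2):
  [0, 10, 19, 16, -3, -3]
  [-1, 0, 12, 15, -4, -4]
  [15, 18, 0, 9, 12, 6]
  [13, 14, 14, 0, 3, 1]
  [10, 11, 17, 11, 0, 7]
  [3, 4, 6, 13, 0, 0]
D(3):
  [0, 10, 19, 16, -3, -3]
  [-1, 0, 12, 15, -4, -4]
  [15, 18, 0, 9, 12, 6]
  [13, 14, 14, 0, 3, 1]
  [10, 11, 17, 11, 0, 7]
  [3, 4, 6, 13, 0, 0]
D(4):
  [0, 10, 19, 16, -3, -3]
  [-1, 0, 12, 15, -4, -4]
  [15, 18, 0, 9, 12, 6]
  [13, 14, 14, 0, 3, 1]
  [10, 11, 17, 11, 0, 7]
  [3, 4, 6, 13, 0, 0]
D(5):
  [0, 8, 14, 8, -3, -3]
  [-1, 0, 12, 7, -4, -4]
  [15, 18, 0, 9, 12, 6]
  [13, 14, 14, 0, 3, 1]
  [10, 11, 17, 11, 0, 7]
  [3, 4, 6, 11, 0, 0]
D(6):
  [0, 1, 3, 8, -3, -3]
  [-1, 0, 2, 7, -4, -4]
  [9, 10, 0, 9, 6, 6]
  [4, 5, 7, 0, 1, 1]
  [10, 11, 13, 11, 0, 7]
  [3, 4, 6, 11, 0, 0]
Answer: A* = [[0, 1, 3, 8, -3, -3], [-1, 0, 2, 7, -4, -4], [9, 10, 0, 9, 6, 6], [4, 5, 7, 0, 1, 1], [10, 11, 13, 11, 0, 7], [3, 4, 6, 11, 0, 0]]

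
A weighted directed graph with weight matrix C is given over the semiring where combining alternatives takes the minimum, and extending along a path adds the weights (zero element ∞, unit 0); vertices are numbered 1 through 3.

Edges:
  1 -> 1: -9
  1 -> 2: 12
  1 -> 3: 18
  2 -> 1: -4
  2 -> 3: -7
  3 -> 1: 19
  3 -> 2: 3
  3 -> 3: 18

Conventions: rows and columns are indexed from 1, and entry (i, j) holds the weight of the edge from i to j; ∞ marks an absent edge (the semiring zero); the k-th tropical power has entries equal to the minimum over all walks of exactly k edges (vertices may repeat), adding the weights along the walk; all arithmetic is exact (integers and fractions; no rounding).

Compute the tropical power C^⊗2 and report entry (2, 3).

C^⊗2:
  [-18, 3, 5]
  [-13, -4, 11]
  [-1, 21, -4]
Key observation: the optimum is the walk 2->3->3, with weight (-7) + 18 = 11.
Optimal value attained by: walk 2->3->3.
Answer: (C^⊗2)[2][3] = 11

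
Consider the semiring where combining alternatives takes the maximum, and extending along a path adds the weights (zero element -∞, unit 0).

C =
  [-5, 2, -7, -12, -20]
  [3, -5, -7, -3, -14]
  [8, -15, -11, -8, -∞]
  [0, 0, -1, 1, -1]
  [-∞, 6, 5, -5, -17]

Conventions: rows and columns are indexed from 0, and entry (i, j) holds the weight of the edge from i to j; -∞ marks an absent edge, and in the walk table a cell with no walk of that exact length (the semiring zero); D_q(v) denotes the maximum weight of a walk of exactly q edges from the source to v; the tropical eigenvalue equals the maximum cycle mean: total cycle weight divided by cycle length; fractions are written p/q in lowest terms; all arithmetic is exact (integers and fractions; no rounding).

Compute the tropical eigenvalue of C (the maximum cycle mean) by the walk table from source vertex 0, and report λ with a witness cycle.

q=0: [0, -∞, -∞, -∞, -∞]
q=1: [-5, 2, -7, -12, -20]
q=2: [5, -3, -5, -1, -12]
q=3: [3, 7, -2, 0, -2]
q=4: [10, 5, 3, 4, -1]
q=5: [11, 12, 4, 5, 3]
Optimal cycle mean attained by: cycle 0->1->0, total 2 + 3, length 2.
Answer: λ = 5/2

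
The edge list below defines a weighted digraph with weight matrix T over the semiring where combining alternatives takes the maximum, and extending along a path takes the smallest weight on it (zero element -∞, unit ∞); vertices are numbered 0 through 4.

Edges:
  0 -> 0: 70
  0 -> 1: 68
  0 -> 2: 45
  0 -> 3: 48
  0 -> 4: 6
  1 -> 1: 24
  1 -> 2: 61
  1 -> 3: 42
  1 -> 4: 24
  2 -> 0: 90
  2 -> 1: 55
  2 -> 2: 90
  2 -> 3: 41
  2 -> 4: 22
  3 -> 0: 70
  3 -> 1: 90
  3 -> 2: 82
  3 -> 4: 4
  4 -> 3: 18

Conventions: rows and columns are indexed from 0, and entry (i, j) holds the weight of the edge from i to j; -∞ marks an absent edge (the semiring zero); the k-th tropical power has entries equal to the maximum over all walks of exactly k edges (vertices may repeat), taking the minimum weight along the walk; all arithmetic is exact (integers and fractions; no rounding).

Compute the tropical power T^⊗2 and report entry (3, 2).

T^⊗2:
  [70, 68, 61, 48, 24]
  [61, 55, 61, 41, 24]
  [90, 68, 90, 48, 24]
  [82, 68, 82, 48, 24]
  [18, 18, 18, -∞, 4]
Key observation: the optimum is the walk 3->2->2, with weight 82 min 90 = 82.
Optimal value attained by: walk 3->2->2.
Answer: (T^⊗2)[3][2] = 82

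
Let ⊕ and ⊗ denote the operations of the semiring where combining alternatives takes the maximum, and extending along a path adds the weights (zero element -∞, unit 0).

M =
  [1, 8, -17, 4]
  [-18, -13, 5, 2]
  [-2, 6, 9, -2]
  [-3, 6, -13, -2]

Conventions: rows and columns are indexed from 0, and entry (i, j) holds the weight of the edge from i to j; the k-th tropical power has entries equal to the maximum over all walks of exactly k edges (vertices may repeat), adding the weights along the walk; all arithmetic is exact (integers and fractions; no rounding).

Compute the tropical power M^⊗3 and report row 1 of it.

M^⊗2:
  [2, 10, 13, 10]
  [3, 11, 14, 3]
  [7, 15, 18, 8]
  [-2, 5, 11, 8]
M^⊗3:
  [11, 19, 22, 12]
  [12, 20, 23, 13]
  [16, 24, 27, 17]
  [9, 17, 20, 9]
Answer: row 1 of M^⊗3 = [12, 20, 23, 13]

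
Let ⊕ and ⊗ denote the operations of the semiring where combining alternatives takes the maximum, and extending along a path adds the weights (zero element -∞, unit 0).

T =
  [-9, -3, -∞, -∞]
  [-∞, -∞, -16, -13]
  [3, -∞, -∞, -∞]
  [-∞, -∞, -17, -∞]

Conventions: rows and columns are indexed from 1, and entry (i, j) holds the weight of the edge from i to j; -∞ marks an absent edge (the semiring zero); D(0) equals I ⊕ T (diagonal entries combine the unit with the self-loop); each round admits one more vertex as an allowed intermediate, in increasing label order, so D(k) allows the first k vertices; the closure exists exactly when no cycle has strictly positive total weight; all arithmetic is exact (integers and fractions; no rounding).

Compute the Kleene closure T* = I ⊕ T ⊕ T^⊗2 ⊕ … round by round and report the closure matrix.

D(0):
  [0, -3, -∞, -∞]
  [-∞, 0, -16, -13]
  [3, -∞, 0, -∞]
  [-∞, -∞, -17, 0]
D(1):
  [0, -3, -∞, -∞]
  [-∞, 0, -16, -13]
  [3, 0, 0, -∞]
  [-∞, -∞, -17, 0]
D(2):
  [0, -3, -19, -16]
  [-∞, 0, -16, -13]
  [3, 0, 0, -13]
  [-∞, -∞, -17, 0]
D(3):
  [0, -3, -19, -16]
  [-13, 0, -16, -13]
  [3, 0, 0, -13]
  [-14, -17, -17, 0]
D(4):
  [0, -3, -19, -16]
  [-13, 0, -16, -13]
  [3, 0, 0, -13]
  [-14, -17, -17, 0]
Answer: T* = [[0, -3, -19, -16], [-13, 0, -16, -13], [3, 0, 0, -13], [-14, -17, -17, 0]]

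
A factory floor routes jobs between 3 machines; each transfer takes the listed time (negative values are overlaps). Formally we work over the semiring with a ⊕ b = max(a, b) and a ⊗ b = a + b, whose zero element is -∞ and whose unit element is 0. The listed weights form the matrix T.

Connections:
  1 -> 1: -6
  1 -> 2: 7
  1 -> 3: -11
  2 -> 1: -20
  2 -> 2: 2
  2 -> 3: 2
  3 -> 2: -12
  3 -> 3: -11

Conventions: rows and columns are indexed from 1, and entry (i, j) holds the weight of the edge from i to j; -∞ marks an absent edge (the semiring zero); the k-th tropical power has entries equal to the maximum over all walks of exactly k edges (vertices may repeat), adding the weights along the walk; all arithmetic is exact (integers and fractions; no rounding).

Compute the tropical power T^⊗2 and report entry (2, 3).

T^⊗2:
  [-12, 9, 9]
  [-18, 4, 4]
  [-32, -10, -10]
Key observation: the optimum is the walk 2->2->3, with weight 2 + 2 = 4.
Optimal value attained by: walk 2->2->3.
Answer: (T^⊗2)[2][3] = 4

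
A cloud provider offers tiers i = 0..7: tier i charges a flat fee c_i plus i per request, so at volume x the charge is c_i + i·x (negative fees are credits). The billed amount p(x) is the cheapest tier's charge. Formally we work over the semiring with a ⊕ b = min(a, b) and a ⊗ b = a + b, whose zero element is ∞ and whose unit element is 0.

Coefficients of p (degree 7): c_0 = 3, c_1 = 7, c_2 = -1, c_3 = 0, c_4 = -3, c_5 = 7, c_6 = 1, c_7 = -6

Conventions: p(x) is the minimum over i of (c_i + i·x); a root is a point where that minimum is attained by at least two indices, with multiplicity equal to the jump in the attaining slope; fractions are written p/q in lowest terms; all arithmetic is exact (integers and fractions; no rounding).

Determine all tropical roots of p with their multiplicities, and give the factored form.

hull edge (i=0, c=3) to (i=2, c=-1): slope -2, span 2
hull edge (i=2, c=-1) to (i=7, c=-6): slope -1, span 5
Factored form: p(x) = -6 ⊗ (x ⊕ 1) ⊗ (x ⊕ 1) ⊗ (x ⊕ 1) ⊗ (x ⊕ 1) ⊗ (x ⊕ 1) ⊗ (x ⊕ 2) ⊗ (x ⊕ 2)
Answer: roots = 1 (mult 5), 2 (mult 2)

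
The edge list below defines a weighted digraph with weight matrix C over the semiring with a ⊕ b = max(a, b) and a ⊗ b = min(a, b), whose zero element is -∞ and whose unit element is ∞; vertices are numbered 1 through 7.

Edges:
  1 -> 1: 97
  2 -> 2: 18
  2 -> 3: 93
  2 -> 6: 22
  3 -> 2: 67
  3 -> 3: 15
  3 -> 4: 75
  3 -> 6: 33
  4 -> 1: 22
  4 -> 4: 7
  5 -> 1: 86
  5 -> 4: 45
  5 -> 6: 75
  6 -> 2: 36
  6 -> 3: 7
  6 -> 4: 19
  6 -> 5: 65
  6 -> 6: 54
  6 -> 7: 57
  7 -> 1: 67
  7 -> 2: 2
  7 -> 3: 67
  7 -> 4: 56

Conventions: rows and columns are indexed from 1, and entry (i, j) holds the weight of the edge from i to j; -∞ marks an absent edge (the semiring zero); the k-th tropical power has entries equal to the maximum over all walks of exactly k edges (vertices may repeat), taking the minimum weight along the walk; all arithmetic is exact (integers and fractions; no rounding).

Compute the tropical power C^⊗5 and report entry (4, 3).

C^⊗2:
  [97, -∞, -∞, -∞, -∞, -∞, -∞]
  [-∞, 67, 18, 75, 22, 33, 22]
  [22, 33, 67, 19, 33, 33, 33]
  [22, -∞, -∞, 7, -∞, -∞, -∞]
  [86, 36, 7, 19, 65, 54, 57]
  [65, 36, 57, 56, 54, 65, 54]
  [67, 67, 15, 67, -∞, 33, -∞]
C^⊗3:
  [97, -∞, -∞, -∞, -∞, -∞, -∞]
  [22, 33, 67, 22, 33, 33, 33]
  [33, 67, 33, 67, 33, 33, 33]
  [22, -∞, -∞, 7, -∞, -∞, -∞]
  [86, 36, 57, 56, 54, 65, 54]
  [65, 57, 54, 57, 65, 54, 57]
  [67, 33, 67, 19, 33, 33, 33]
C^⊗4:
  [97, -∞, -∞, -∞, -∞, -∞, -∞]
  [33, 67, 33, 67, 33, 33, 33]
  [33, 33, 67, 33, 33, 33, 33]
  [22, -∞, -∞, 7, -∞, -∞, -∞]
  [86, 57, 54, 57, 65, 54, 57]
  [65, 54, 57, 56, 54, 65, 54]
  [67, 67, 33, 67, 33, 33, 33]
C^⊗5:
  [97, -∞, -∞, -∞, -∞, -∞, -∞]
  [33, 33, 67, 33, 33, 33, 33]
  [33, 67, 33, 67, 33, 33, 33]
  [22, -∞, -∞, 7, -∞, -∞, -∞]
  [86, 54, 57, 56, 54, 65, 54]
  [65, 57, 54, 57, 65, 54, 57]
  [67, 33, 67, 33, 33, 33, 33]
Key observation: no walk of exactly 5 edges connects these vertices, so the entry is the semiring zero.
Answer: (C^⊗5)[4][3] = -∞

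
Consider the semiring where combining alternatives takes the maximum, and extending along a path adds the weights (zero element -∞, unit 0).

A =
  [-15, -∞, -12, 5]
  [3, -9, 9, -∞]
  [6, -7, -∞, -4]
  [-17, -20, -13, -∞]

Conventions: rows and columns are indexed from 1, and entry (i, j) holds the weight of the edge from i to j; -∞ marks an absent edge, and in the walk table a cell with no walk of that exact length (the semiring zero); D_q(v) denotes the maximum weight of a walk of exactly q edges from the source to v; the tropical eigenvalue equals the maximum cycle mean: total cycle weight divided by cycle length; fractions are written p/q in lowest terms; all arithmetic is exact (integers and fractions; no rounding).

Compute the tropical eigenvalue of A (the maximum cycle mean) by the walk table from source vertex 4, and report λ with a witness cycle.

q=0: [-∞, -∞, -∞, 0]
q=1: [-17, -20, -13, -∞]
q=2: [-7, -20, -11, -12]
q=3: [-5, -18, -11, -2]
q=4: [-5, -18, -9, 0]
Optimal cycle mean attained by: cycle 2->3->2, total 9 + (-7), length 2.
Answer: λ = 1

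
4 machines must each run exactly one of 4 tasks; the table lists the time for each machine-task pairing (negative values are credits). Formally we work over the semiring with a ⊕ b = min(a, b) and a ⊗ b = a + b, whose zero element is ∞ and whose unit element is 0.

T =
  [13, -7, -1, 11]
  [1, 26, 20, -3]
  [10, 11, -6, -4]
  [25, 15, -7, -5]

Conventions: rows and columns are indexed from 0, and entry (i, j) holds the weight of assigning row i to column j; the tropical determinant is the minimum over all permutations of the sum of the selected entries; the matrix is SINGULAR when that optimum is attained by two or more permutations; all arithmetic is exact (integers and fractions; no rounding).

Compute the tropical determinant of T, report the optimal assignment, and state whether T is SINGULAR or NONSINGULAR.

σ = (0, 1, 2, 3): 13 + 26 + (-6) + (-5) = 28
σ = (0, 1, 3, 2): 13 + 26 + (-4) + (-7) = 28
σ = (0, 2, 1, 3): 13 + 20 + 11 + (-5) = 39
σ = (0, 2, 3, 1): 13 + 20 + (-4) + 15 = 44
σ = (0, 3, 1, 2): 13 + (-3) + 11 + (-7) = 14
σ = (0, 3, 2, 1): 13 + (-3) + (-6) + 15 = 19
σ = (1, 0, 2, 3): (-7) + 1 + (-6) + (-5) = -17
σ = (1, 0, 3, 2): (-7) + 1 + (-4) + (-7) = -17
σ = (1, 2, 0, 3): (-7) + 20 + 10 + (-5) = 18
σ = (1, 2, 3, 0): (-7) + 20 + (-4) + 25 = 34
σ = (1, 3, 0, 2): (-7) + (-3) + 10 + (-7) = -7
σ = (1, 3, 2, 0): (-7) + (-3) + (-6) + 25 = 9
σ = (2, 0, 1, 3): (-1) + 1 + 11 + (-5) = 6
σ = (2, 0, 3, 1): (-1) + 1 + (-4) + 15 = 11
σ = (2, 1, 0, 3): (-1) + 26 + 10 + (-5) = 30
σ = (2, 1, 3, 0): (-1) + 26 + (-4) + 25 = 46
σ = (2, 3, 0, 1): (-1) + (-3) + 10 + 15 = 21
σ = (2, 3, 1, 0): (-1) + (-3) + 11 + 25 = 32
σ = (3, 0, 1, 2): 11 + 1 + 11 + (-7) = 16
σ = (3, 0, 2, 1): 11 + 1 + (-6) + 15 = 21
σ = (3, 1, 0, 2): 11 + 26 + 10 + (-7) = 40
σ = (3, 1, 2, 0): 11 + 26 + (-6) + 25 = 56
σ = (3, 2, 0, 1): 11 + 20 + 10 + 15 = 56
σ = (3, 2, 1, 0): 11 + 20 + 11 + 25 = 67
Optimal value attained by: σ = (1, 0, 2, 3).
Answer: det⊕(T) = -17; verdict: SINGULAR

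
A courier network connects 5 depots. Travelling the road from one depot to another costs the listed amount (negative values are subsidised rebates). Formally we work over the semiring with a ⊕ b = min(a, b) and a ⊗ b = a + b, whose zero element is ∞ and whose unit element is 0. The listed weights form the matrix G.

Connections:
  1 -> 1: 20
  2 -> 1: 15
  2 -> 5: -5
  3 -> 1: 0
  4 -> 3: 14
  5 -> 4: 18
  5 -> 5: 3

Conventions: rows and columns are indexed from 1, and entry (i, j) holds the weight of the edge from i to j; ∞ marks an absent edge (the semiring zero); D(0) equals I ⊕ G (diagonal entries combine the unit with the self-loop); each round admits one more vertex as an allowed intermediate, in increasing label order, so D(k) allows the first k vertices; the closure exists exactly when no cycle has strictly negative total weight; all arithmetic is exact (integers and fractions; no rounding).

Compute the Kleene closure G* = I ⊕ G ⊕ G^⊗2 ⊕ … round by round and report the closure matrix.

D(0):
  [0, ∞, ∞, ∞, ∞]
  [15, 0, ∞, ∞, -5]
  [0, ∞, 0, ∞, ∞]
  [∞, ∞, 14, 0, ∞]
  [∞, ∞, ∞, 18, 0]
D(1):
  [0, ∞, ∞, ∞, ∞]
  [15, 0, ∞, ∞, -5]
  [0, ∞, 0, ∞, ∞]
  [∞, ∞, 14, 0, ∞]
  [∞, ∞, ∞, 18, 0]
D(2):
  [0, ∞, ∞, ∞, ∞]
  [15, 0, ∞, ∞, -5]
  [0, ∞, 0, ∞, ∞]
  [∞, ∞, 14, 0, ∞]
  [∞, ∞, ∞, 18, 0]
D(3):
  [0, ∞, ∞, ∞, ∞]
  [15, 0, ∞, ∞, -5]
  [0, ∞, 0, ∞, ∞]
  [14, ∞, 14, 0, ∞]
  [∞, ∞, ∞, 18, 0]
D(4):
  [0, ∞, ∞, ∞, ∞]
  [15, 0, ∞, ∞, -5]
  [0, ∞, 0, ∞, ∞]
  [14, ∞, 14, 0, ∞]
  [32, ∞, 32, 18, 0]
D(5):
  [0, ∞, ∞, ∞, ∞]
  [15, 0, 27, 13, -5]
  [0, ∞, 0, ∞, ∞]
  [14, ∞, 14, 0, ∞]
  [32, ∞, 32, 18, 0]
Answer: G* = [[0, ∞, ∞, ∞, ∞], [15, 0, 27, 13, -5], [0, ∞, 0, ∞, ∞], [14, ∞, 14, 0, ∞], [32, ∞, 32, 18, 0]]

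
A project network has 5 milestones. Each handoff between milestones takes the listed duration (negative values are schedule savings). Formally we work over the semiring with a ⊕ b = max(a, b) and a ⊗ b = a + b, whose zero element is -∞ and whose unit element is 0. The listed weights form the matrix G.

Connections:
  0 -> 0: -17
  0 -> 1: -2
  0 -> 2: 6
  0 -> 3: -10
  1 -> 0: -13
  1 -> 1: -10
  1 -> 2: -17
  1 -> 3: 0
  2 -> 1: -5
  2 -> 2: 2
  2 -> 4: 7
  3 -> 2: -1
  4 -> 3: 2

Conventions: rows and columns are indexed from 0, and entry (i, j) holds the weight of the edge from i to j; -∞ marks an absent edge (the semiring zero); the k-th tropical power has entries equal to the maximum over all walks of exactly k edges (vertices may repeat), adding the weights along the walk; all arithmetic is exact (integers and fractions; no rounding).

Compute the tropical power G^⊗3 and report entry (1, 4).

G^⊗2:
  [-15, 1, 8, -2, 13]
  [-23, -15, -1, -10, -10]
  [-18, -3, 4, 9, 9]
  [-∞, -6, 1, -∞, 6]
  [-∞, -∞, 1, -∞, -∞]
G^⊗3:
  [-12, 3, 10, 15, 15]
  [-28, -6, 1, -8, 6]
  [-16, -1, 8, 11, 11]
  [-19, -4, 3, 8, 8]
  [-∞, -4, 3, -∞, 8]
Key observation: the optimum is the walk 1->3->2->4, with weight 0 + (-1) + 7 = 6.
Optimal value attained by: walk 1->3->2->4.
Answer: (G^⊗3)[1][4] = 6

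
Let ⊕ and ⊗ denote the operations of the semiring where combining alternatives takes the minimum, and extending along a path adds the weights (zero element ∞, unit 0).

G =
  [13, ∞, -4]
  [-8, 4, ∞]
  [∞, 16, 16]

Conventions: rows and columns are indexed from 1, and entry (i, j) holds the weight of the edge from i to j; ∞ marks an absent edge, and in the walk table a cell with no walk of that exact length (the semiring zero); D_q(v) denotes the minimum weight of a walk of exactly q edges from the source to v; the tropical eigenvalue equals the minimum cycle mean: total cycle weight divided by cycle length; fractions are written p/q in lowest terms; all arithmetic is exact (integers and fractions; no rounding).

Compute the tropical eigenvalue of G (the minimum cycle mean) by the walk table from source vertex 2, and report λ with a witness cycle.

q=0: [∞, 0, ∞]
q=1: [-8, 4, ∞]
q=2: [-4, 8, -12]
q=3: [0, 4, -8]
Optimal cycle mean attained by: cycle 1->3->2->1, total (-4) + 16 + (-8), length 3.
Answer: λ = 4/3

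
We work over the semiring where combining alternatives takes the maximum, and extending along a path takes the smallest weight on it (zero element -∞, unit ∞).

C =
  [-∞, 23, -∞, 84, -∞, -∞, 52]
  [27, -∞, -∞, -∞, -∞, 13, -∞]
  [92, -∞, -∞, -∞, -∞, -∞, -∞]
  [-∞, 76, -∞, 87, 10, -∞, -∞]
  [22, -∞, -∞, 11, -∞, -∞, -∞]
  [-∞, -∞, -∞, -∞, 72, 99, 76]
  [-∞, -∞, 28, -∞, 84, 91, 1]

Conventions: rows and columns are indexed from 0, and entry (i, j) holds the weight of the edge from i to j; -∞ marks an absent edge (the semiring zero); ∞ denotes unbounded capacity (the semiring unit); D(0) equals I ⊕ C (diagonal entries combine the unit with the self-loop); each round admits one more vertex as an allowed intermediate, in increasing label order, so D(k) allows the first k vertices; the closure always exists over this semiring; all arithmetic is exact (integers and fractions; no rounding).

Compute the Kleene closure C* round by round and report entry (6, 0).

D(0):
  [∞, 23, -∞, 84, -∞, -∞, 52]
  [27, ∞, -∞, -∞, -∞, 13, -∞]
  [92, -∞, ∞, -∞, -∞, -∞, -∞]
  [-∞, 76, -∞, ∞, 10, -∞, -∞]
  [22, -∞, -∞, 11, ∞, -∞, -∞]
  [-∞, -∞, -∞, -∞, 72, ∞, 76]
  [-∞, -∞, 28, -∞, 84, 91, ∞]
D(1):
  [∞, 23, -∞, 84, -∞, -∞, 52]
  [27, ∞, -∞, 27, -∞, 13, 27]
  [92, 23, ∞, 84, -∞, -∞, 52]
  [-∞, 76, -∞, ∞, 10, -∞, -∞]
  [22, 22, -∞, 22, ∞, -∞, 22]
  [-∞, -∞, -∞, -∞, 72, ∞, 76]
  [-∞, -∞, 28, -∞, 84, 91, ∞]
D(2):
  [∞, 23, -∞, 84, -∞, 13, 52]
  [27, ∞, -∞, 27, -∞, 13, 27]
  [92, 23, ∞, 84, -∞, 13, 52]
  [27, 76, -∞, ∞, 10, 13, 27]
  [22, 22, -∞, 22, ∞, 13, 22]
  [-∞, -∞, -∞, -∞, 72, ∞, 76]
  [-∞, -∞, 28, -∞, 84, 91, ∞]
D(3):
  [∞, 23, -∞, 84, -∞, 13, 52]
  [27, ∞, -∞, 27, -∞, 13, 27]
  [92, 23, ∞, 84, -∞, 13, 52]
  [27, 76, -∞, ∞, 10, 13, 27]
  [22, 22, -∞, 22, ∞, 13, 22]
  [-∞, -∞, -∞, -∞, 72, ∞, 76]
  [28, 23, 28, 28, 84, 91, ∞]
D(4):
  [∞, 76, -∞, 84, 10, 13, 52]
  [27, ∞, -∞, 27, 10, 13, 27]
  [92, 76, ∞, 84, 10, 13, 52]
  [27, 76, -∞, ∞, 10, 13, 27]
  [22, 22, -∞, 22, ∞, 13, 22]
  [-∞, -∞, -∞, -∞, 72, ∞, 76]
  [28, 28, 28, 28, 84, 91, ∞]
D(5):
  [∞, 76, -∞, 84, 10, 13, 52]
  [27, ∞, -∞, 27, 10, 13, 27]
  [92, 76, ∞, 84, 10, 13, 52]
  [27, 76, -∞, ∞, 10, 13, 27]
  [22, 22, -∞, 22, ∞, 13, 22]
  [22, 22, -∞, 22, 72, ∞, 76]
  [28, 28, 28, 28, 84, 91, ∞]
D(6):
  [∞, 76, -∞, 84, 13, 13, 52]
  [27, ∞, -∞, 27, 13, 13, 27]
  [92, 76, ∞, 84, 13, 13, 52]
  [27, 76, -∞, ∞, 13, 13, 27]
  [22, 22, -∞, 22, ∞, 13, 22]
  [22, 22, -∞, 22, 72, ∞, 76]
  [28, 28, 28, 28, 84, 91, ∞]
D(7):
  [∞, 76, 28, 84, 52, 52, 52]
  [27, ∞, 27, 27, 27, 27, 27]
  [92, 76, ∞, 84, 52, 52, 52]
  [27, 76, 27, ∞, 27, 27, 27]
  [22, 22, 22, 22, ∞, 22, 22]
  [28, 28, 28, 28, 76, ∞, 76]
  [28, 28, 28, 28, 84, 91, ∞]
Answer: C*[6][0] = 28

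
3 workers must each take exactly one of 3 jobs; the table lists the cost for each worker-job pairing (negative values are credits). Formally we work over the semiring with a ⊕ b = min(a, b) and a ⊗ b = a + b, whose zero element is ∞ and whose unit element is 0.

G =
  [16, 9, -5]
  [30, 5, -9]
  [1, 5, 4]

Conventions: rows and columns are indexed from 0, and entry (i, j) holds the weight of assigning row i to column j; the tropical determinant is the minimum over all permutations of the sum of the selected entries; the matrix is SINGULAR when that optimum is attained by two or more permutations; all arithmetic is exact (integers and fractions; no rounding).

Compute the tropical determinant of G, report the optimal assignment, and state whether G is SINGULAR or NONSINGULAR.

σ = (0, 1, 2): 16 + 5 + 4 = 25
σ = (0, 2, 1): 16 + (-9) + 5 = 12
σ = (1, 0, 2): 9 + 30 + 4 = 43
σ = (1, 2, 0): 9 + (-9) + 1 = 1
σ = (2, 0, 1): (-5) + 30 + 5 = 30
σ = (2, 1, 0): (-5) + 5 + 1 = 1
Optimal value attained by: σ = (1, 2, 0).
Answer: det⊕(G) = 1; verdict: SINGULAR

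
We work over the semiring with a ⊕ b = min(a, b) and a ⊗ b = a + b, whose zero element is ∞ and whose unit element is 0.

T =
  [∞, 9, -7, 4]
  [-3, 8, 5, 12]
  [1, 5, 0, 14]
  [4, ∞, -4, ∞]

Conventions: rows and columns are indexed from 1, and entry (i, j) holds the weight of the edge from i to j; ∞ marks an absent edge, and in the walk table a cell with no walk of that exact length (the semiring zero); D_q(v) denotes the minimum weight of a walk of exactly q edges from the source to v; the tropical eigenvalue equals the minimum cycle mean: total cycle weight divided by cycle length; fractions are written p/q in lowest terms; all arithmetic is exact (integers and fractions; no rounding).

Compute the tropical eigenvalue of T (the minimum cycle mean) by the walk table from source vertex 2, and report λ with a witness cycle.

q=0: [∞, 0, ∞, ∞]
q=1: [-3, 8, 5, 12]
q=2: [5, 6, -10, 1]
q=3: [-9, -5, -10, 4]
q=4: [-9, -5, -16, -5]
Optimal cycle mean attained by: cycle 1->3->1, total (-7) + 1, length 2.
Answer: λ = -3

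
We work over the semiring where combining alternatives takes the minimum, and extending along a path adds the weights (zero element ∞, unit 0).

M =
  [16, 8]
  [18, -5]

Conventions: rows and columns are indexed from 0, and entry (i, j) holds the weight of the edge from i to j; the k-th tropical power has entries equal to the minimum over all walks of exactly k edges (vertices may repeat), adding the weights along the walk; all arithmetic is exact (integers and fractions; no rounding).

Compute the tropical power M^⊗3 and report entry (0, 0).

M^⊗2:
  [26, 3]
  [13, -10]
M^⊗3:
  [21, -2]
  [8, -15]
Key observation: the optimum is the walk 0->1->1->0, with weight 8 + (-5) + 18 = 21.
Optimal value attained by: walk 0->1->1->0.
Answer: (M^⊗3)[0][0] = 21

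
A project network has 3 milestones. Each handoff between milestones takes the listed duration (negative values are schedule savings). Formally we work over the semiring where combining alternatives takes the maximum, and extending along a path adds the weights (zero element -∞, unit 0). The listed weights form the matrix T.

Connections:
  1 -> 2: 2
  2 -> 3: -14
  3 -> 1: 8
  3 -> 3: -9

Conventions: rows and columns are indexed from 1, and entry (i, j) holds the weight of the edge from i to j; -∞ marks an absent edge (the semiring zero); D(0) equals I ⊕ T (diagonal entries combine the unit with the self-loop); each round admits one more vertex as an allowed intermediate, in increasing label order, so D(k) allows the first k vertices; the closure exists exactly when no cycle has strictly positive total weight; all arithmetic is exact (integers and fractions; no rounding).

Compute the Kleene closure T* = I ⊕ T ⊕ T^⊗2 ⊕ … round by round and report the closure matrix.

D(0):
  [0, 2, -∞]
  [-∞, 0, -14]
  [8, -∞, 0]
D(1):
  [0, 2, -∞]
  [-∞, 0, -14]
  [8, 10, 0]
D(2):
  [0, 2, -12]
  [-∞, 0, -14]
  [8, 10, 0]
D(3):
  [0, 2, -12]
  [-6, 0, -14]
  [8, 10, 0]
Answer: T* = [[0, 2, -12], [-6, 0, -14], [8, 10, 0]]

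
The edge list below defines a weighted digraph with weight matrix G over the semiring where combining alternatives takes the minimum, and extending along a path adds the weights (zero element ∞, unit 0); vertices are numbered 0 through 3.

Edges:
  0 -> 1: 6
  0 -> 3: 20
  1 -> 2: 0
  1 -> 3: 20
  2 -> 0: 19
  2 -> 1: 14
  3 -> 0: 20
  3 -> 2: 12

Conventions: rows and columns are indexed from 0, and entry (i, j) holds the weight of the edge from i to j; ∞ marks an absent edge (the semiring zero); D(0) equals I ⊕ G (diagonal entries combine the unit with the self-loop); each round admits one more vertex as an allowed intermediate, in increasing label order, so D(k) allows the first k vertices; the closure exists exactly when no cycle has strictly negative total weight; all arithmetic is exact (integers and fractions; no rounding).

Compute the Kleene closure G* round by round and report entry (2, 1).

D(0):
  [0, 6, ∞, 20]
  [∞, 0, 0, 20]
  [19, 14, 0, ∞]
  [20, ∞, 12, 0]
D(1):
  [0, 6, ∞, 20]
  [∞, 0, 0, 20]
  [19, 14, 0, 39]
  [20, 26, 12, 0]
D(2):
  [0, 6, 6, 20]
  [∞, 0, 0, 20]
  [19, 14, 0, 34]
  [20, 26, 12, 0]
D(3):
  [0, 6, 6, 20]
  [19, 0, 0, 20]
  [19, 14, 0, 34]
  [20, 26, 12, 0]
D(4):
  [0, 6, 6, 20]
  [19, 0, 0, 20]
  [19, 14, 0, 34]
  [20, 26, 12, 0]
Answer: G*[2][1] = 14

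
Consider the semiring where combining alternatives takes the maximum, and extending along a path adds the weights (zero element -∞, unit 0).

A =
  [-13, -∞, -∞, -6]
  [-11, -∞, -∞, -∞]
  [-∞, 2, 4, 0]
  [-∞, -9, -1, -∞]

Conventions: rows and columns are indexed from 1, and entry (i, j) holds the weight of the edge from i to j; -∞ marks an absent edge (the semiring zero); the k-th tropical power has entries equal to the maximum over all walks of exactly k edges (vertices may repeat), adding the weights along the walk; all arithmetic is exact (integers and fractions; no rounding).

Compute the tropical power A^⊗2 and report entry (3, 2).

A^⊗2:
  [-26, -15, -7, -19]
  [-24, -∞, -∞, -17]
  [-9, 6, 8, 4]
  [-20, 1, 3, -1]
Key observation: the optimum is the walk 3->3->2, with weight 4 + 2 = 6.
Optimal value attained by: walk 3->3->2.
Answer: (A^⊗2)[3][2] = 6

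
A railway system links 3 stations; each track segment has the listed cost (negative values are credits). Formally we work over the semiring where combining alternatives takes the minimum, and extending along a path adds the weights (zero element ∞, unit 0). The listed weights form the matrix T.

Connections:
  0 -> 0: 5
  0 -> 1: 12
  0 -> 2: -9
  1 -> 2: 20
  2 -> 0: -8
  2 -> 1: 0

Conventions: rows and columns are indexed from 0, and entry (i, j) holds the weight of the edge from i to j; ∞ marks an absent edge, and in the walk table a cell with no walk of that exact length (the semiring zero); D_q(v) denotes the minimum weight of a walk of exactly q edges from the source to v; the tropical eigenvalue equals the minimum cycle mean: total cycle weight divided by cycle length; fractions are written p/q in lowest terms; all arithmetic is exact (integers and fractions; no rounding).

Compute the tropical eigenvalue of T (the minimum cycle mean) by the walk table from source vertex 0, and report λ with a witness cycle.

q=0: [0, ∞, ∞]
q=1: [5, 12, -9]
q=2: [-17, -9, -4]
q=3: [-12, -5, -26]
Optimal cycle mean attained by: cycle 0->2->0, total (-9) + (-8), length 2.
Answer: λ = -17/2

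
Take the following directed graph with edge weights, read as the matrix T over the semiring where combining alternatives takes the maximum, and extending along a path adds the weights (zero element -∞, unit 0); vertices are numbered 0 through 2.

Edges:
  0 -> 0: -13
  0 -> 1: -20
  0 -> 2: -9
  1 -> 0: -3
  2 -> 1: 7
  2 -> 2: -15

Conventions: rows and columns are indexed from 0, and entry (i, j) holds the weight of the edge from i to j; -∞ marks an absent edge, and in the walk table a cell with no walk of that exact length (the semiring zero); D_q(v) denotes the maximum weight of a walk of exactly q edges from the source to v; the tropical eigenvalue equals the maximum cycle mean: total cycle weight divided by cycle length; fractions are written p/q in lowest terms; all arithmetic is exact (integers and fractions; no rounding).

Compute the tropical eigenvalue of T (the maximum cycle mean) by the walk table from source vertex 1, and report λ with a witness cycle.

q=0: [-∞, 0, -∞]
q=1: [-3, -∞, -∞]
q=2: [-16, -23, -12]
q=3: [-26, -5, -25]
Optimal cycle mean attained by: cycle 0->2->1->0, total (-9) + 7 + (-3), length 3.
Answer: λ = -5/3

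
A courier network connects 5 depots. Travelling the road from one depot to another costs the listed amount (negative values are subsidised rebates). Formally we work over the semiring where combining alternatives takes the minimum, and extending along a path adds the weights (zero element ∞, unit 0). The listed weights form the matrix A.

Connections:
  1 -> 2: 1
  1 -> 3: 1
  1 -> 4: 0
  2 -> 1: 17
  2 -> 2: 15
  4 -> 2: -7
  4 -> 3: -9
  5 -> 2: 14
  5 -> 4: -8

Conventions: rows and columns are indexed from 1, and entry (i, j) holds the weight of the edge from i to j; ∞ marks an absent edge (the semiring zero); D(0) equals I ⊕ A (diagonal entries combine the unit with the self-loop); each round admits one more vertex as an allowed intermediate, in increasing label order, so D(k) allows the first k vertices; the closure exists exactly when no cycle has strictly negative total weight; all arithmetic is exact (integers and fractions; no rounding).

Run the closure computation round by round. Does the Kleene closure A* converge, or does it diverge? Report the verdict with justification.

D(0):
  [0, 1, 1, 0, ∞]
  [17, 0, ∞, ∞, ∞]
  [∞, ∞, 0, ∞, ∞]
  [∞, -7, -9, 0, ∞]
  [∞, 14, ∞, -8, 0]
D(1):
  [0, 1, 1, 0, ∞]
  [17, 0, 18, 17, ∞]
  [∞, ∞, 0, ∞, ∞]
  [∞, -7, -9, 0, ∞]
  [∞, 14, ∞, -8, 0]
D(2):
  [0, 1, 1, 0, ∞]
  [17, 0, 18, 17, ∞]
  [∞, ∞, 0, ∞, ∞]
  [10, -7, -9, 0, ∞]
  [31, 14, 32, -8, 0]
D(3):
  [0, 1, 1, 0, ∞]
  [17, 0, 18, 17, ∞]
  [∞, ∞, 0, ∞, ∞]
  [10, -7, -9, 0, ∞]
  [31, 14, 32, -8, 0]
D(4):
  [0, -7, -9, 0, ∞]
  [17, 0, 8, 17, ∞]
  [∞, ∞, 0, ∞, ∞]
  [10, -7, -9, 0, ∞]
  [2, -15, -17, -8, 0]
D(5):
  [0, -7, -9, 0, ∞]
  [17, 0, 8, 17, ∞]
  [∞, ∞, 0, ∞, ∞]
  [10, -7, -9, 0, ∞]
  [2, -15, -17, -8, 0]
Key observation: every diagonal entry stays at the unit through all rounds, so no improving cycle exists.
Answer: CONVERGES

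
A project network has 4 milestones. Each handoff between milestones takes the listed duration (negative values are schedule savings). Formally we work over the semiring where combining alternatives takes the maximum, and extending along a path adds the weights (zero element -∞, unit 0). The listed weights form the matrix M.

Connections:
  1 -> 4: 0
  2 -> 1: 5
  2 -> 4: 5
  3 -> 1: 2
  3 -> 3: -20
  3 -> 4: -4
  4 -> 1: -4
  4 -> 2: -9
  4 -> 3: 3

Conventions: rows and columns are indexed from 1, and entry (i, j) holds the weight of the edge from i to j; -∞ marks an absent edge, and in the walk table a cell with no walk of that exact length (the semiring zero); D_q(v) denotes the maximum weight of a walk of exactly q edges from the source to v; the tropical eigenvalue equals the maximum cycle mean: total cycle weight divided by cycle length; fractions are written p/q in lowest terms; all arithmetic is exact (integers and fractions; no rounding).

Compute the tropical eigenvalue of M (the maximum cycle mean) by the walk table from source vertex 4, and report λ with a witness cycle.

q=0: [-∞, -∞, -∞, 0]
q=1: [-4, -9, 3, -∞]
q=2: [5, -∞, -17, -1]
q=3: [-5, -10, 2, 5]
q=4: [4, -4, 8, -2]
Optimal cycle mean attained by: cycle 1->4->3->1, total 0 + 3 + 2, length 3.
Answer: λ = 5/3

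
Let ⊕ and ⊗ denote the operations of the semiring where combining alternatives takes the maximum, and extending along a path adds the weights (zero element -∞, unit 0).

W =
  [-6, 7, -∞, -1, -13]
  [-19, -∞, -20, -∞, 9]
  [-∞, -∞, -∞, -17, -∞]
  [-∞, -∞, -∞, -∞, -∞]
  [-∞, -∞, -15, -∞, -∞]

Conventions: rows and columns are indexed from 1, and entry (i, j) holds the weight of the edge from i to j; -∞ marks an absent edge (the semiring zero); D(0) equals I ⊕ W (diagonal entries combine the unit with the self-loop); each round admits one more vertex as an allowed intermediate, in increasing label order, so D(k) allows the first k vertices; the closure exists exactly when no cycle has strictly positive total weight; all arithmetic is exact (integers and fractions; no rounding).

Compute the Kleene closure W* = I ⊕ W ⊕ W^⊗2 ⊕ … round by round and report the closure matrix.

D(0):
  [0, 7, -∞, -1, -13]
  [-19, 0, -20, -∞, 9]
  [-∞, -∞, 0, -17, -∞]
  [-∞, -∞, -∞, 0, -∞]
  [-∞, -∞, -15, -∞, 0]
D(1):
  [0, 7, -∞, -1, -13]
  [-19, 0, -20, -20, 9]
  [-∞, -∞, 0, -17, -∞]
  [-∞, -∞, -∞, 0, -∞]
  [-∞, -∞, -15, -∞, 0]
D(2):
  [0, 7, -13, -1, 16]
  [-19, 0, -20, -20, 9]
  [-∞, -∞, 0, -17, -∞]
  [-∞, -∞, -∞, 0, -∞]
  [-∞, -∞, -15, -∞, 0]
D(3):
  [0, 7, -13, -1, 16]
  [-19, 0, -20, -20, 9]
  [-∞, -∞, 0, -17, -∞]
  [-∞, -∞, -∞, 0, -∞]
  [-∞, -∞, -15, -32, 0]
D(4):
  [0, 7, -13, -1, 16]
  [-19, 0, -20, -20, 9]
  [-∞, -∞, 0, -17, -∞]
  [-∞, -∞, -∞, 0, -∞]
  [-∞, -∞, -15, -32, 0]
D(5):
  [0, 7, 1, -1, 16]
  [-19, 0, -6, -20, 9]
  [-∞, -∞, 0, -17, -∞]
  [-∞, -∞, -∞, 0, -∞]
  [-∞, -∞, -15, -32, 0]
Answer: W* = [[0, 7, 1, -1, 16], [-19, 0, -6, -20, 9], [-∞, -∞, 0, -17, -∞], [-∞, -∞, -∞, 0, -∞], [-∞, -∞, -15, -32, 0]]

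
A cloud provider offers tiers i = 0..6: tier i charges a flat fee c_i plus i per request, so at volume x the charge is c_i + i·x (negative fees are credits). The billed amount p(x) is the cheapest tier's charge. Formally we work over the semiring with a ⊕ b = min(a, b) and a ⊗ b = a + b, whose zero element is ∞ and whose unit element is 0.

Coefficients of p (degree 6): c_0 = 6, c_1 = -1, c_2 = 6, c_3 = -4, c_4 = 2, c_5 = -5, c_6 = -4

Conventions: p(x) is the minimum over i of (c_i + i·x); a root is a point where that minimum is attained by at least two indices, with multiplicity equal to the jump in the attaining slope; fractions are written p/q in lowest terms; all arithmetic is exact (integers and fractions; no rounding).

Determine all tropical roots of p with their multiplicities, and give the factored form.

hull edge (i=0, c=6) to (i=1, c=-1): slope -7, span 1
hull edge (i=1, c=-1) to (i=3, c=-4): slope -3/2, span 2
hull edge (i=3, c=-4) to (i=5, c=-5): slope -1/2, span 2
hull edge (i=5, c=-5) to (i=6, c=-4): slope 1, span 1
Factored form: p(x) = -4 ⊗ (x ⊕ (-1)) ⊗ (x ⊕ 1/2) ⊗ (x ⊕ 1/2) ⊗ (x ⊕ 3/2) ⊗ (x ⊕ 3/2) ⊗ (x ⊕ 7)
Answer: roots = -1 (mult 1), 1/2 (mult 2), 3/2 (mult 2), 7 (mult 1)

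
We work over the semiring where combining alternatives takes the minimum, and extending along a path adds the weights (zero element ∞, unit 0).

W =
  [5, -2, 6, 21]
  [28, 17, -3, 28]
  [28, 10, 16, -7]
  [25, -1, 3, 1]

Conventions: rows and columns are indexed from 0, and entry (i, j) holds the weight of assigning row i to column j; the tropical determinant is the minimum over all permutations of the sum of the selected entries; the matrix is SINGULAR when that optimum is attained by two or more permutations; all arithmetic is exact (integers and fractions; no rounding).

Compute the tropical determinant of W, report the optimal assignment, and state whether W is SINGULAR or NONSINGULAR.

σ = (0, 1, 2, 3): 5 + 17 + 16 + 1 = 39
σ = (0, 1, 3, 2): 5 + 17 + (-7) + 3 = 18
σ = (0, 2, 1, 3): 5 + (-3) + 10 + 1 = 13
σ = (0, 2, 3, 1): 5 + (-3) + (-7) + (-1) = -6
σ = (0, 3, 1, 2): 5 + 28 + 10 + 3 = 46
σ = (0, 3, 2, 1): 5 + 28 + 16 + (-1) = 48
σ = (1, 0, 2, 3): (-2) + 28 + 16 + 1 = 43
σ = (1, 0, 3, 2): (-2) + 28 + (-7) + 3 = 22
σ = (1, 2, 0, 3): (-2) + (-3) + 28 + 1 = 24
σ = (1, 2, 3, 0): (-2) + (-3) + (-7) + 25 = 13
σ = (1, 3, 0, 2): (-2) + 28 + 28 + 3 = 57
σ = (1, 3, 2, 0): (-2) + 28 + 16 + 25 = 67
σ = (2, 0, 1, 3): 6 + 28 + 10 + 1 = 45
σ = (2, 0, 3, 1): 6 + 28 + (-7) + (-1) = 26
σ = (2, 1, 0, 3): 6 + 17 + 28 + 1 = 52
σ = (2, 1, 3, 0): 6 + 17 + (-7) + 25 = 41
σ = (2, 3, 0, 1): 6 + 28 + 28 + (-1) = 61
σ = (2, 3, 1, 0): 6 + 28 + 10 + 25 = 69
σ = (3, 0, 1, 2): 21 + 28 + 10 + 3 = 62
σ = (3, 0, 2, 1): 21 + 28 + 16 + (-1) = 64
σ = (3, 1, 0, 2): 21 + 17 + 28 + 3 = 69
σ = (3, 1, 2, 0): 21 + 17 + 16 + 25 = 79
σ = (3, 2, 0, 1): 21 + (-3) + 28 + (-1) = 45
σ = (3, 2, 1, 0): 21 + (-3) + 10 + 25 = 53
Optimal value attained by: σ = (0, 2, 3, 1).
Answer: det⊕(W) = -6; verdict: NONSINGULAR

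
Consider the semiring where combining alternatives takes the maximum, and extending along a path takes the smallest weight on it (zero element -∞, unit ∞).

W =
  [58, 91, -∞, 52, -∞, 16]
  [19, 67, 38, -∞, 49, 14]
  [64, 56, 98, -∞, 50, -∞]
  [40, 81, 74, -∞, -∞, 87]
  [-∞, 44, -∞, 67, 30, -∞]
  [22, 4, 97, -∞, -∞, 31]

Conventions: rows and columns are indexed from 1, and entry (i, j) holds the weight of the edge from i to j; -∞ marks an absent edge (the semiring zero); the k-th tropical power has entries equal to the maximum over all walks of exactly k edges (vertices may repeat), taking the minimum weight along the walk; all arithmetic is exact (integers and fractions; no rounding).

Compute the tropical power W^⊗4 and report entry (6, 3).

W^⊗2:
  [58, 67, 52, 52, 49, 52]
  [38, 67, 38, 49, 49, 16]
  [64, 64, 98, 52, 50, 16]
  [64, 67, 87, 40, 50, 31]
  [40, 67, 67, 30, 44, 67]
  [64, 56, 97, 22, 50, 31]
W^⊗3:
  [58, 67, 52, 52, 50, 52]
  [40, 67, 49, 49, 49, 49]
  [64, 64, 98, 52, 50, 52]
  [64, 67, 87, 52, 50, 40]
  [64, 67, 67, 44, 50, 31]
  [64, 64, 97, 52, 50, 31]
W^⊗4:
  [58, 67, 52, 52, 50, 52]
  [49, 67, 49, 49, 49, 49]
  [64, 64, 98, 52, 50, 52]
  [64, 67, 87, 52, 50, 52]
  [64, 67, 67, 52, 50, 44]
  [64, 64, 97, 52, 50, 52]
Key observation: the optimum is the walk 6->3->3->3->3, with weight 97 min 98 min 98 min 98 = 97.
Optimal value attained by: walk 6->3->3->3->3.
Answer: (W^⊗4)[6][3] = 97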